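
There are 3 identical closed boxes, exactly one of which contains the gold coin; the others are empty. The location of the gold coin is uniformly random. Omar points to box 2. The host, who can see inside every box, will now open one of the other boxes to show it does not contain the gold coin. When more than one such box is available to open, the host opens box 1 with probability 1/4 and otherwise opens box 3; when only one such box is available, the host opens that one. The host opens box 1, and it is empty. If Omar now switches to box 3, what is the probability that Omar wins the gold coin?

4/5

Condition on the true location of the gold coin.
If it is in box 1 (prior 1/3): the host opened box 1, so this case is ruled out; weight (1/3)·0 = 0.
If it is in box 2 (prior 1/3): box 1 is available, opened with probability 1/4; weight (1/3)·(1/4) = 1/12.
If it is in box 3 (prior 1/3): only box 1 is available, probability 1; weight (1/3)·1 = 1/3.
The weights sum to 5/12.
So P(the gold coin in box 3 | the host opened box 1) = (1/3) / (5/12) = 4/5.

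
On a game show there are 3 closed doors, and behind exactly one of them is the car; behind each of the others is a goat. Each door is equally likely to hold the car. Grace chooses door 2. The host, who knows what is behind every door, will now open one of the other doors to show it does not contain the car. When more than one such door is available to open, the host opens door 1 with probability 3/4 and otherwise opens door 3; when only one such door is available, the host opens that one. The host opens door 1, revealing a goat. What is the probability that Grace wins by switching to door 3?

Apply Bayes' rule, conditioning on where the car actually is.
If it is behind door 1 (prior 1/3): the host opened door 1, so this case is ruled out; weight (1/3)·0 = 0.
If it is behind door 2 (prior 1/3): door 1 is available, opened with probability 3/4; weight (1/3)·(3/4) = 1/4.
If it is behind door 3 (prior 1/3): only door 1 is available, probability 1; weight (1/3)·1 = 1/3.
The weights sum to 7/12.
So P(the car behind door 3 | the host opened door 1) = (1/3) / (7/12) = 4/7.

4/7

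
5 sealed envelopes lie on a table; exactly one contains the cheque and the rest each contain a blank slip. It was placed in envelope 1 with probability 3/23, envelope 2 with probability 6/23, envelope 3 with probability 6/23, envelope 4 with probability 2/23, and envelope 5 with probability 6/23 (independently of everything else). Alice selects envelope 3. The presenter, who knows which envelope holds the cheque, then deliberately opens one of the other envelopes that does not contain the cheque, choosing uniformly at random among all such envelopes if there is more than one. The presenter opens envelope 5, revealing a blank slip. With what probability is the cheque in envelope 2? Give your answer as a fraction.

Condition on the true location of the cheque.
If it is in envelope 1 (prior 3/23): the presenter has 3 equally likely choices, so probability 1/3; weight (3/23)·(1/3) = 1/23.
If it is in envelope 2 (prior 6/23): the presenter has 3 equally likely choices, so probability 1/3; weight (6/23)·(1/3) = 2/23.
If it is in envelope 3 (prior 6/23): the presenter has 4 equally likely choices, so probability 1/4; weight (6/23)·(1/4) = 3/46.
If it is in envelope 4 (prior 2/23): the presenter has 3 equally likely choices, so probability 1/3; weight (2/23)·(1/3) = 2/69.
If it is in envelope 5 (prior 6/23): the presenter opened envelope 5, so this case is ruled out; weight (6/23)·0 = 0.
The weights sum to 31/138.
So P(the cheque in envelope 2 | the presenter opened envelope 5) = (2/23) / (31/138) = 12/31.

12/31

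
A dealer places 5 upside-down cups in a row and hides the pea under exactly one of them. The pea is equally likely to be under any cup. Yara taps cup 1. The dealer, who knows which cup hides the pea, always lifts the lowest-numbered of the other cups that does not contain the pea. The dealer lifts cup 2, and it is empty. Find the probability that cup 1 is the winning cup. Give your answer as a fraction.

1/4

Condition on the true location of the pea.
If it is under any of cups 1, 3, 4, and 5 (prior 1/5 each): cup 2 is the lowest-numbered option available, probability 1; weight (1/5)·1 = 1/5 each.
If it is under cup 2 (prior 1/5): the dealer opened cup 2, so this case is ruled out; weight (1/5)·0 = 0.
The weights sum to 4/5.
So P(the pea under cup 1 | the dealer opened cup 2) = (1/5) / (4/5) = 1/4.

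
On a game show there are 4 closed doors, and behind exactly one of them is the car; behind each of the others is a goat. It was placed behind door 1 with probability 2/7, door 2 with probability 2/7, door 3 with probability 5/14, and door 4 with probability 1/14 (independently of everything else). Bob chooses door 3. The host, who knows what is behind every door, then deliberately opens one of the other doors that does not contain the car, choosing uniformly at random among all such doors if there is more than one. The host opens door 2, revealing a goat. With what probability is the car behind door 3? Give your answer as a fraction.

2/5

Apply Bayes' rule, conditioning on where the car actually is.
If it is behind door 1 (prior 2/7): the host has 2 equally likely choices, so probability 1/2; weight (2/7)·(1/2) = 1/7.
If it is behind door 2 (prior 2/7): the host opened door 2, so this case is ruled out; weight (2/7)·0 = 0.
If it is behind door 3 (prior 5/14): the host has 3 equally likely choices, so probability 1/3; weight (5/14)·(1/3) = 5/42.
If it is behind door 4 (prior 1/14): the host has 2 equally likely choices, so probability 1/2; weight (1/14)·(1/2) = 1/28.
The weights sum to 25/84.
So P(the car behind door 3 | the host opened door 2) = (5/42) / (25/84) = 2/5.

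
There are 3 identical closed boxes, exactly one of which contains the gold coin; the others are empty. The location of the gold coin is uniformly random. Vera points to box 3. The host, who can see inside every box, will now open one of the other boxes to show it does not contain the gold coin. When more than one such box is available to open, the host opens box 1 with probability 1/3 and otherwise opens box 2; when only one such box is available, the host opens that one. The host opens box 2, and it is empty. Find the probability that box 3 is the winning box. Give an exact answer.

Apply Bayes' rule, conditioning on where the gold coin actually is.
If it is in box 1 (prior 1/3): only box 2 is available, probability 1; weight (1/3)·1 = 1/3.
If it is in box 2 (prior 1/3): the host opened box 2, so this case is ruled out; weight (1/3)·0 = 0.
If it is in box 3 (prior 1/3): box 1 is available but not opened, probability 2/3; weight (1/3)·(2/3) = 2/9.
The weights sum to 5/9.
So P(the gold coin in box 3 | the host opened box 2) = (2/9) / (5/9) = 2/5.

2/5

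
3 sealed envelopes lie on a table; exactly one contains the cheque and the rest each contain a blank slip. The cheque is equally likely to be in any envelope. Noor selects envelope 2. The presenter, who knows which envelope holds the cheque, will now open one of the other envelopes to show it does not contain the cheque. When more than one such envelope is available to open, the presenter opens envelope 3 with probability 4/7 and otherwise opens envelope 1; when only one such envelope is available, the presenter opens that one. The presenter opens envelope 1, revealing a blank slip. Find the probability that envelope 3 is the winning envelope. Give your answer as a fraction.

7/10

Condition on the true location of the cheque.
If it is in envelope 1 (prior 1/3): the presenter opened envelope 1, so this case is ruled out; weight (1/3)·0 = 0.
If it is in envelope 2 (prior 1/3): envelope 3 is available but not opened, probability 3/7; weight (1/3)·(3/7) = 1/7.
If it is in envelope 3 (prior 1/3): only envelope 1 is available, probability 1; weight (1/3)·1 = 1/3.
The weights sum to 10/21.
So P(the cheque in envelope 3 | the presenter opened envelope 1) = (1/3) / (10/21) = 7/10.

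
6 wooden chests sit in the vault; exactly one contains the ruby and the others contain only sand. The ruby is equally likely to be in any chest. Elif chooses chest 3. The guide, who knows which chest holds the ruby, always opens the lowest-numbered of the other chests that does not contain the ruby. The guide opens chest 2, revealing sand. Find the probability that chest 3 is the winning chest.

Consider each possible location of the ruby in turn.
If it is in chest 1 (prior 1/6): chest 2 is the lowest-numbered option available, probability 1; weight (1/6)·1 = 1/6.
If it is in chest 2 (prior 1/6): the guide opened chest 2, so this case is ruled out; weight (1/6)·0 = 0.
If it is in any of chests 3, 4, 5, and 6 (prior 1/6 each): the guide would have opened chest 1 instead, probability 0; weight (1/6)·0 = 0 each.
The weights sum to 1/6.
So P(the ruby in chest 3 | the guide opened chest 2) = 0 / (1/6) = 0.

0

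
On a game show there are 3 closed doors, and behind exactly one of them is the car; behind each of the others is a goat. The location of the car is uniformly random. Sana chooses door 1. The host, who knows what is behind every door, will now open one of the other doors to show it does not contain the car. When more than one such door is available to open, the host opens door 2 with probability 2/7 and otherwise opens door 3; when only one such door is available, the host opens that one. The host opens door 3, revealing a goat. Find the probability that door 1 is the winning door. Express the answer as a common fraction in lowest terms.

5/12

Consider each possible location of the car in turn.
If it is behind door 1 (prior 1/3): door 2 is available but not opened, probability 5/7; weight (1/3)·(5/7) = 5/21.
If it is behind door 2 (prior 1/3): only door 3 is available, probability 1; weight (1/3)·1 = 1/3.
If it is behind door 3 (prior 1/3): the host opened door 3, so this case is ruled out; weight (1/3)·0 = 0.
The weights sum to 4/7.
So P(the car behind door 1 | the host opened door 3) = (5/21) / (4/7) = 5/12.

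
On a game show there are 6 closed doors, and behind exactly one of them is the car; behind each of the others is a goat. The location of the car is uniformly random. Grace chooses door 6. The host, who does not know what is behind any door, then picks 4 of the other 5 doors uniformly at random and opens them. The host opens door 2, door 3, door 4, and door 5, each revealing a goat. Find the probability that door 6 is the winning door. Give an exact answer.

1/2

Consider each possible location of the car in turn.
If it is behind either of doors 1 and 6 (prior 1/6 each): the host picks exactly this set with probability 1/5 regardless, and none is the prize; weight (1/6)·(1/5) = 1/30 each.
If it is behind any of doors 2, 3, 4, and 5 (prior 1/6 each): that door was opened and seen not to hold the prize — ruled out; weight (1/6)·0 = 0 each.
The weights sum to 1/15.
So P(the car behind door 6 | the host opened door 2, door 3, door 4, and door 5) = (1/30) / (1/15) = 1/2.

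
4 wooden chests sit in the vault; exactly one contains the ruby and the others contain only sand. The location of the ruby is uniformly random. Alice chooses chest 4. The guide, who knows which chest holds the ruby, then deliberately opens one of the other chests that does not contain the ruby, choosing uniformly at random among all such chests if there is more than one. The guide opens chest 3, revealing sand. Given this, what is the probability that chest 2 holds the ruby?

3/8

Apply Bayes' rule, conditioning on where the ruby actually is.
If it is in either of chests 1 and 2 (prior 1/4 each): the guide has 2 equally likely choices, so probability 1/2; weight (1/4)·(1/2) = 1/8 each.
If it is in chest 3 (prior 1/4): the guide opened chest 3, so this case is ruled out; weight (1/4)·0 = 0.
If it is in chest 4 (prior 1/4): the guide has 3 equally likely choices, so probability 1/3; weight (1/4)·(1/3) = 1/12.
The weights sum to 1/3.
So P(the ruby in chest 2 | the guide opened chest 3) = (1/8) / (1/3) = 3/8.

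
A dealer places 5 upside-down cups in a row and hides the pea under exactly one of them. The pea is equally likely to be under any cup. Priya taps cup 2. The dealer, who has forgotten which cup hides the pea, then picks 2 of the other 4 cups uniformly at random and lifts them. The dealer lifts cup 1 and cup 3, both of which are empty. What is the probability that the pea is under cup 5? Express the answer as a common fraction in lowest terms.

1/3

Condition on the true location of the pea.
If it is under either of cups 1 and 3 (prior 1/5 each): that cup was opened and seen not to hold the prize — ruled out; weight (1/5)·0 = 0 each.
If it is under any of cups 2, 4, and 5 (prior 1/5 each): the dealer picks exactly this set with probability 1/6 regardless, and none is the prize; weight (1/5)·(1/6) = 1/30 each.
The weights sum to 1/10.
So P(the pea under cup 5 | the dealer opened cup 1 and cup 3) = (1/30) / (1/10) = 1/3.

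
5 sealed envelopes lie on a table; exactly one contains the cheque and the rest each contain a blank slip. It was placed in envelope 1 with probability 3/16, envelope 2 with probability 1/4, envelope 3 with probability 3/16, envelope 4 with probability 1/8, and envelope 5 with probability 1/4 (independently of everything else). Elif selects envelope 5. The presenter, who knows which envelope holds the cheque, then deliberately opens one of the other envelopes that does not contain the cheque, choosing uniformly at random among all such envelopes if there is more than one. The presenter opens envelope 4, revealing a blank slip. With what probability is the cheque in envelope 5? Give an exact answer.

3/13

Consider each possible location of the cheque in turn.
If it is in either of envelopes 1 and 3 (prior 3/16 each): the presenter has 3 equally likely choices, so probability 1/3; weight (3/16)·(1/3) = 1/16 each.
If it is in envelope 2 (prior 1/4): the presenter has 3 equally likely choices, so probability 1/3; weight (1/4)·(1/3) = 1/12.
If it is in envelope 4 (prior 1/8): the presenter opened envelope 4, so this case is ruled out; weight (1/8)·0 = 0.
If it is in envelope 5 (prior 1/4): the presenter has 4 equally likely choices, so probability 1/4; weight (1/4)·(1/4) = 1/16.
The weights sum to 13/48.
So P(the cheque in envelope 5 | the presenter opened envelope 4) = (1/16) / (13/48) = 3/13.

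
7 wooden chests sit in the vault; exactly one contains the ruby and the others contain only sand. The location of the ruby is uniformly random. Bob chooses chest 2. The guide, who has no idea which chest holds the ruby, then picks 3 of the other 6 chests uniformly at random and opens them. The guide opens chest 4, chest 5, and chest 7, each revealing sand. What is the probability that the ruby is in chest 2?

1/4

Consider each possible location of the ruby in turn.
If it is in any of chests 1, 2, 3, and 6 (prior 1/7 each): the guide picks exactly this set with probability 1/20 regardless, and none is the prize; weight (1/7)·(1/20) = 1/140 each.
If it is in any of chests 4, 5, and 7 (prior 1/7 each): that chest was opened and seen not to hold the prize — ruled out; weight (1/7)·0 = 0 each.
The weights sum to 1/35.
So P(the ruby in chest 2 | the guide opened chest 4, chest 5, and chest 7) = (1/140) / (1/35) = 1/4.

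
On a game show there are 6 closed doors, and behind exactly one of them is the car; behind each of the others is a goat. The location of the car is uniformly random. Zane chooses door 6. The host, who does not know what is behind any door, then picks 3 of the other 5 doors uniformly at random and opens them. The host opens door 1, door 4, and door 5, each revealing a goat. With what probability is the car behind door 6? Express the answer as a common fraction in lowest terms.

Condition on the true location of the car.
If it is behind any of doors 1, 4, and 5 (prior 1/6 each): that door was opened and seen not to hold the prize — ruled out; weight (1/6)·0 = 0 each.
If it is behind any of doors 2, 3, and 6 (prior 1/6 each): the host picks exactly this set with probability 1/10 regardless, and none is the prize; weight (1/6)·(1/10) = 1/60 each.
The weights sum to 1/20.
So P(the car behind door 6 | the host opened door 1, door 4, and door 5) = (1/60) / (1/20) = 1/3.

1/3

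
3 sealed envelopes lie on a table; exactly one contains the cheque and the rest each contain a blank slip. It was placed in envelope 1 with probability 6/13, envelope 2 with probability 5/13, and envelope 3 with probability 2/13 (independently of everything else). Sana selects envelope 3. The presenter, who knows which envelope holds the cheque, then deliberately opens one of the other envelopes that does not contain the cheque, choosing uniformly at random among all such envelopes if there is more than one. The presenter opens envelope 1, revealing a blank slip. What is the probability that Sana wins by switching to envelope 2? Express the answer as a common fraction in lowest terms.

Condition on the true location of the cheque.
If it is in envelope 1 (prior 6/13): the presenter opened envelope 1, so this case is ruled out; weight (6/13)·0 = 0.
If it is in envelope 2 (prior 5/13): the presenter has no choice, probability 1; weight (5/13)·1 = 5/13.
If it is in envelope 3 (prior 2/13): the presenter has 2 equally likely choices, so probability 1/2; weight (2/13)·(1/2) = 1/13.
The weights sum to 6/13.
So P(the cheque in envelope 2 | the presenter opened envelope 1) = (5/13) / (6/13) = 5/6.

5/6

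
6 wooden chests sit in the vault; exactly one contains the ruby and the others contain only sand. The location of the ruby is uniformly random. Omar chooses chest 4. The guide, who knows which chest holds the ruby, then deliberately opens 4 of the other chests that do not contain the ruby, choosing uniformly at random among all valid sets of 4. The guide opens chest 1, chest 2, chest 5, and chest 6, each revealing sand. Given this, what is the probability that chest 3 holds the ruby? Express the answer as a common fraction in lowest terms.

5/6

Apply Bayes' rule, conditioning on where the ruby actually is.
If it is in any of chests 1, 2, 5, and 6 (prior 1/6 each): that chest was opened and seen not to hold the prize — ruled out; weight (1/6)·0 = 0 each.
If it is in chest 3 (prior 1/6): the guide has no choice, probability 1; weight (1/6)·1 = 1/6.
If it is in chest 4 (prior 1/6): the guide has 5 equally likely choices, so probability 1/5; weight (1/6)·(1/5) = 1/30.
The weights sum to 1/5.
So P(the ruby in chest 3 | the guide opened chest 1, chest 2, chest 5, and chest 6) = (1/6) / (1/5) = 5/6.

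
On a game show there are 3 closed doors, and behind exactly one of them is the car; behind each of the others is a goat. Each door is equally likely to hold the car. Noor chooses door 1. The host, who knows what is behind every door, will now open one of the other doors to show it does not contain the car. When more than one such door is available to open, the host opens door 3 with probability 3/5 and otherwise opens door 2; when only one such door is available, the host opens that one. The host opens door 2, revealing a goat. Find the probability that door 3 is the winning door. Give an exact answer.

Consider each possible location of the car in turn.
If it is behind door 1 (prior 1/3): door 3 is available but not opened, probability 2/5; weight (1/3)·(2/5) = 2/15.
If it is behind door 2 (prior 1/3): the host opened door 2, so this case is ruled out; weight (1/3)·0 = 0.
If it is behind door 3 (prior 1/3): only door 2 is available, probability 1; weight (1/3)·1 = 1/3.
The weights sum to 7/15.
So P(the car behind door 3 | the host opened door 2) = (1/3) / (7/15) = 5/7.

5/7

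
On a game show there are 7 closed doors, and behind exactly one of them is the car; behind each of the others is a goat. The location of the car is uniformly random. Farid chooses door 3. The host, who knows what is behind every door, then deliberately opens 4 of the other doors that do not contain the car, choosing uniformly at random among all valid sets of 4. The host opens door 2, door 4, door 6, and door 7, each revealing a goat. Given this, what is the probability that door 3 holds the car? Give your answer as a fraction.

Condition on the true location of the car.
If it is behind either of doors 1 and 5 (prior 1/7 each): the host has 5 equally likely choices, so probability 1/5; weight (1/7)·(1/5) = 1/35 each.
If it is behind any of doors 2, 4, 6, and 7 (prior 1/7 each): that door was opened and seen not to hold the prize — ruled out; weight (1/7)·0 = 0 each.
If it is behind door 3 (prior 1/7): the host has 15 equally likely choices, so probability 1/15; weight (1/7)·(1/15) = 1/105.
The weights sum to 1/15.
So P(the car behind door 3 | the host opened door 2, door 4, door 6, and door 7) = (1/105) / (1/15) = 1/7.

1/7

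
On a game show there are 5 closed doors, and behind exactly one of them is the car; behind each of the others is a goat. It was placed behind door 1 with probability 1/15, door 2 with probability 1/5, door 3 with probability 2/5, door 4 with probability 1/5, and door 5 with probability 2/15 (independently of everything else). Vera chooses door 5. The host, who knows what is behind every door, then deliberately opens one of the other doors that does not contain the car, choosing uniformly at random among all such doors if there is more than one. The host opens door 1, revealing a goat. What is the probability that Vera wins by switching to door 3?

Consider each possible location of the car in turn.
If it is behind door 1 (prior 1/15): the host opened door 1, so this case is ruled out; weight (1/15)·0 = 0.
If it is behind either of doors 2 and 4 (prior 1/5 each): the host has 3 equally likely choices, so probability 1/3; weight (1/5)·(1/3) = 1/15 each.
If it is behind door 3 (prior 2/5): the host has 3 equally likely choices, so probability 1/3; weight (2/5)·(1/3) = 2/15.
If it is behind door 5 (prior 2/15): the host has 4 equally likely choices, so probability 1/4; weight (2/15)·(1/4) = 1/30.
The weights sum to 3/10.
So P(the car behind door 3 | the host opened door 1) = (2/15) / (3/10) = 4/9.

4/9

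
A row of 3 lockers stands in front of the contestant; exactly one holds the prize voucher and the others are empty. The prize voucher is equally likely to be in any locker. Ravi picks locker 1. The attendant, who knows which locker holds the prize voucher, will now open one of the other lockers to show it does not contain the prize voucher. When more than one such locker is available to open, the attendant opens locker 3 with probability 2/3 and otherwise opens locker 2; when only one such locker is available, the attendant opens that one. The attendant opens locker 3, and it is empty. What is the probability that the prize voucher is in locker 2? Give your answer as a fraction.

3/5

Apply Bayes' rule, conditioning on where the prize voucher actually is.
If it is in locker 1 (prior 1/3): locker 3 is available, opened with probability 2/3; weight (1/3)·(2/3) = 2/9.
If it is in locker 2 (prior 1/3): only locker 3 is available, probability 1; weight (1/3)·1 = 1/3.
If it is in locker 3 (prior 1/3): the attendant opened locker 3, so this case is ruled out; weight (1/3)·0 = 0.
The weights sum to 5/9.
So P(the prize voucher in locker 2 | the attendant opened locker 3) = (1/3) / (5/9) = 3/5.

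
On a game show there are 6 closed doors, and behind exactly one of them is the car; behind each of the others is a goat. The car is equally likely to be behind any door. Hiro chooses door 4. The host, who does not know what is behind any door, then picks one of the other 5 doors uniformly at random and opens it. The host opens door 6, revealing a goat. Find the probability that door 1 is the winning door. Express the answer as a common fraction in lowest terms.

Consider each possible location of the car in turn.
If it is behind any of doors 1, 2, 3, 4, and 5 (prior 1/6 each): the host picks door 6 with probability 1/5 regardless, and it is not the prize; weight (1/6)·(1/5) = 1/30 each.
If it is behind door 6 (prior 1/6): the host opened door 6, so this case is ruled out; weight (1/6)·0 = 0.
The weights sum to 1/6.
So P(the car behind door 1 | the host opened door 6) = (1/30) / (1/6) = 1/5.

1/5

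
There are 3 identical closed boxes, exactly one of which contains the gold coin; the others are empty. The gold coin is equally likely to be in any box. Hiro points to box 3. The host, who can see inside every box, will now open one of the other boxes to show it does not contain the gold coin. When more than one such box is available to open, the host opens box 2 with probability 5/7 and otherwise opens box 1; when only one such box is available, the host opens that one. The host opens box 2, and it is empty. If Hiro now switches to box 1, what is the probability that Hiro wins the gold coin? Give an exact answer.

Condition on the true location of the gold coin.
If it is in box 1 (prior 1/3): only box 2 is available, probability 1; weight (1/3)·1 = 1/3.
If it is in box 2 (prior 1/3): the host opened box 2, so this case is ruled out; weight (1/3)·0 = 0.
If it is in box 3 (prior 1/3): box 2 is available, opened with probability 5/7; weight (1/3)·(5/7) = 5/21.
The weights sum to 4/7.
So P(the gold coin in box 1 | the host opened box 2) = (1/3) / (4/7) = 7/12.

7/12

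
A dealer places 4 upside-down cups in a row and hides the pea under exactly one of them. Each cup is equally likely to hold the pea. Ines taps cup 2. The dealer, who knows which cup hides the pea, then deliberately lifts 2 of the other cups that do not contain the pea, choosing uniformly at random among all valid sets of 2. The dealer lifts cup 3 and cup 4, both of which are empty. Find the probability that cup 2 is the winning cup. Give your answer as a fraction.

1/4

Consider each possible location of the pea in turn.
If it is under cup 1 (prior 1/4): the dealer has no choice, probability 1; weight (1/4)·1 = 1/4.
If it is under cup 2 (prior 1/4): the dealer has 3 equally likely choices, so probability 1/3; weight (1/4)·(1/3) = 1/12.
If it is under either of cups 3 and 4 (prior 1/4 each): that cup was opened and seen not to hold the prize — ruled out; weight (1/4)·0 = 0 each.
The weights sum to 1/3.
So P(the pea under cup 2 | the dealer opened cup 3 and cup 4) = (1/12) / (1/3) = 1/4.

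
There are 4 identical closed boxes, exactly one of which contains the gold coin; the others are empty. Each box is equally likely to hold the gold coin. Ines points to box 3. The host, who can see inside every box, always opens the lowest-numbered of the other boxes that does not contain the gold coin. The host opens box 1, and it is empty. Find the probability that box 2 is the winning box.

1/3

Consider each possible location of the gold coin in turn.
If it is in box 1 (prior 1/4): the host opened box 1, so this case is ruled out; weight (1/4)·0 = 0.
If it is in any of boxes 2, 3, and 4 (prior 1/4 each): box 1 is the lowest-numbered option available, probability 1; weight (1/4)·1 = 1/4 each.
The weights sum to 3/4.
So P(the gold coin in box 2 | the host opened box 1) = (1/4) / (3/4) = 1/3.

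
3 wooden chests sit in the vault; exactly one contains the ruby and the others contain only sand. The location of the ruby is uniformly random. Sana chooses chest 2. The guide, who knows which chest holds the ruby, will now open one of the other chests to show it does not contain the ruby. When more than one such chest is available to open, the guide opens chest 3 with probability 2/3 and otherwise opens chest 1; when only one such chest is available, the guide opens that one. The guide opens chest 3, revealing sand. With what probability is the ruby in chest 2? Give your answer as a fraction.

2/5

Apply Bayes' rule, conditioning on where the ruby actually is.
If it is in chest 1 (prior 1/3): only chest 3 is available, probability 1; weight (1/3)·1 = 1/3.
If it is in chest 2 (prior 1/3): chest 3 is available, opened with probability 2/3; weight (1/3)·(2/3) = 2/9.
If it is in chest 3 (prior 1/3): the guide opened chest 3, so this case is ruled out; weight (1/3)·0 = 0.
The weights sum to 5/9.
So P(the ruby in chest 2 | the guide opened chest 3) = (2/9) / (5/9) = 2/5.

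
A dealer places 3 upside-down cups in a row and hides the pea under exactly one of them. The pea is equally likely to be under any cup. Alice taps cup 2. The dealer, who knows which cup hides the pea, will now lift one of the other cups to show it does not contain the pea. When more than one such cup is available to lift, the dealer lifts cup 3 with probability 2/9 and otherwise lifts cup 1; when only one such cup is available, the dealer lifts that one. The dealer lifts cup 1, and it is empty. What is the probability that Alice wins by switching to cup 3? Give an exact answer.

9/16

Apply Bayes' rule, conditioning on where the pea actually is.
If it is under cup 1 (prior 1/3): the dealer opened cup 1, so this case is ruled out; weight (1/3)·0 = 0.
If it is under cup 2 (prior 1/3): cup 3 is available but not opened, probability 7/9; weight (1/3)·(7/9) = 7/27.
If it is under cup 3 (prior 1/3): only cup 1 is available, probability 1; weight (1/3)·1 = 1/3.
The weights sum to 16/27.
So P(the pea under cup 3 | the dealer opened cup 1) = (1/3) / (16/27) = 9/16.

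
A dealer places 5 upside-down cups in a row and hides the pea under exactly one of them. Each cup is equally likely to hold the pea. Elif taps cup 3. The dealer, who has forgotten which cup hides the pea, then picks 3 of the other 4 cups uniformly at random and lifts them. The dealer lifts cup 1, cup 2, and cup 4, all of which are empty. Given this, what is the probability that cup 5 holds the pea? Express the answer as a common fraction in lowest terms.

1/2

Because the dealer chose which cups to lift without knowing where the pea is, the choice is independent of the prize location. Learning that none of the 3 opened cups holds the pea simply rules out those 3 locations and leaves the remaining 2 cups still equally likely by symmetry.
So P(the pea under cup 5) = 1/2.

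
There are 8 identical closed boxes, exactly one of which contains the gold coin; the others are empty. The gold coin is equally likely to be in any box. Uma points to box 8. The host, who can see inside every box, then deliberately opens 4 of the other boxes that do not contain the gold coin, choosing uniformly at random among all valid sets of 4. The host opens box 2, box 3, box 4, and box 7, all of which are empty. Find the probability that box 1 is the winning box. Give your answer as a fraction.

Consider each possible location of the gold coin in turn.
If it is in any of boxes 1, 5, and 6 (prior 1/8 each): the host has 15 equally likely choices, so probability 1/15; weight (1/8)·(1/15) = 1/120 each.
If it is in any of boxes 2, 3, 4, and 7 (prior 1/8 each): that box was opened and seen not to hold the prize — ruled out; weight (1/8)·0 = 0 each.
If it is in box 8 (prior 1/8): the host has 35 equally likely choices, so probability 1/35; weight (1/8)·(1/35) = 1/280.
The weights sum to 1/35.
So P(the gold coin in box 1 | the host opened box 2, box 3, box 4, and box 7) = (1/120) / (1/35) = 7/24.

7/24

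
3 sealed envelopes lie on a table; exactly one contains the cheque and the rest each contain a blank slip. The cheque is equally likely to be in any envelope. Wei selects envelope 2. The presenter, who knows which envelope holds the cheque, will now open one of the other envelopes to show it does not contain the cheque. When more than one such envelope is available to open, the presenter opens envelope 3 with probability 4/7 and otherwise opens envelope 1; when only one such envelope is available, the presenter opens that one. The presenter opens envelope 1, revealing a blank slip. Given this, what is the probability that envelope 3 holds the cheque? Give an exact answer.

7/10

Consider each possible location of the cheque in turn.
If it is in envelope 1 (prior 1/3): the presenter opened envelope 1, so this case is ruled out; weight (1/3)·0 = 0.
If it is in envelope 2 (prior 1/3): envelope 3 is available but not opened, probability 3/7; weight (1/3)·(3/7) = 1/7.
If it is in envelope 3 (prior 1/3): only envelope 1 is available, probability 1; weight (1/3)·1 = 1/3.
The weights sum to 10/21.
So P(the cheque in envelope 3 | the presenter opened envelope 1) = (1/3) / (10/21) = 7/10.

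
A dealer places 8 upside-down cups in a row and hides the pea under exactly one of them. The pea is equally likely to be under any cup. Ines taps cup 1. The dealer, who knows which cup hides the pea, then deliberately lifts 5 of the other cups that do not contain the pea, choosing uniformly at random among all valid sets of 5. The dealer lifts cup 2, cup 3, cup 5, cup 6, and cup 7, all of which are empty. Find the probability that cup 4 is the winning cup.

7/16

Consider each possible location of the pea in turn.
If it is under cup 1 (prior 1/8): the dealer has 21 equally likely choices, so probability 1/21; weight (1/8)·(1/21) = 1/168.
If it is under any of cups 2, 3, 5, 6, and 7 (prior 1/8 each): that cup was opened and seen not to hold the prize — ruled out; weight (1/8)·0 = 0 each.
If it is under either of cups 4 and 8 (prior 1/8 each): the dealer has 6 equally likely choices, so probability 1/6; weight (1/8)·(1/6) = 1/48 each.
The weights sum to 1/21.
So P(the pea under cup 4 | the dealer opened cup 2, cup 3, cup 5, cup 6, and cup 7) = (1/48) / (1/21) = 7/16.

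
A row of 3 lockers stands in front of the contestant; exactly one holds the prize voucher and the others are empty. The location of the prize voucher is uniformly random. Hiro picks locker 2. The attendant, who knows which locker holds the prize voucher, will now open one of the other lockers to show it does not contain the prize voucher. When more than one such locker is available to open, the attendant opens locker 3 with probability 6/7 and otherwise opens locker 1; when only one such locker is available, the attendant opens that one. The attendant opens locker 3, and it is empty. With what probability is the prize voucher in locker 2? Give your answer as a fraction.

Apply Bayes' rule, conditioning on where the prize voucher actually is.
If it is in locker 1 (prior 1/3): only locker 3 is available, probability 1; weight (1/3)·1 = 1/3.
If it is in locker 2 (prior 1/3): locker 3 is available, opened with probability 6/7; weight (1/3)·(6/7) = 2/7.
If it is in locker 3 (prior 1/3): the attendant opened locker 3, so this case is ruled out; weight (1/3)·0 = 0.
The weights sum to 13/21.
So P(the prize voucher in locker 2 | the attendant opened locker 3) = (2/7) / (13/21) = 6/13.

6/13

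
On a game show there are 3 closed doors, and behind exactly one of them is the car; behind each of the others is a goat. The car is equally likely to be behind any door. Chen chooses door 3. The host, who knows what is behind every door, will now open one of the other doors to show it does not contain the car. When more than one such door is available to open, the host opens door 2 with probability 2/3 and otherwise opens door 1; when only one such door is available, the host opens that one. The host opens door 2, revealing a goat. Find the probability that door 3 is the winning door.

Consider each possible location of the car in turn.
If it is behind door 1 (prior 1/3): only door 2 is available, probability 1; weight (1/3)·1 = 1/3.
If it is behind door 2 (prior 1/3): the host opened door 2, so this case is ruled out; weight (1/3)·0 = 0.
If it is behind door 3 (prior 1/3): door 2 is available, opened with probability 2/3; weight (1/3)·(2/3) = 2/9.
The weights sum to 5/9.
So P(the car behind door 3 | the host opened door 2) = (2/9) / (5/9) = 2/5.

2/5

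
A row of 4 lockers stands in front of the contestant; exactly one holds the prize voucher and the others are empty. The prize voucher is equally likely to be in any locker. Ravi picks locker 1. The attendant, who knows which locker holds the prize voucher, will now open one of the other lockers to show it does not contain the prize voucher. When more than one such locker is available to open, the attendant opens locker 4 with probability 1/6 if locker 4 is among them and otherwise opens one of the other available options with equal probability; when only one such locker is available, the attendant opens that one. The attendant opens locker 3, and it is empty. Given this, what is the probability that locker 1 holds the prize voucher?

5/21

Consider each possible location of the prize voucher in turn.
If it is in locker 1 (prior 1/4): locker 4 is available but not opened; locker 3 gets probability (1 − 1/6)/2 = 5/12; weight (1/4)·(5/12) = 5/48.
If it is in locker 2 (prior 1/4): locker 4 is available but not opened, probability 5/6; weight (1/4)·(5/6) = 5/24.
If it is in locker 3 (prior 1/4): the attendant opened locker 3, so this case is ruled out; weight (1/4)·0 = 0.
If it is in locker 4 (prior 1/4): locker 4 holds the prize so is unavailable; the attendant chooses uniformly among the 2 others, probability 1/2; weight (1/4)·(1/2) = 1/8.
The weights sum to 7/16.
So P(the prize voucher in locker 1 | the attendant opened locker 3) = (5/48) / (7/16) = 5/21.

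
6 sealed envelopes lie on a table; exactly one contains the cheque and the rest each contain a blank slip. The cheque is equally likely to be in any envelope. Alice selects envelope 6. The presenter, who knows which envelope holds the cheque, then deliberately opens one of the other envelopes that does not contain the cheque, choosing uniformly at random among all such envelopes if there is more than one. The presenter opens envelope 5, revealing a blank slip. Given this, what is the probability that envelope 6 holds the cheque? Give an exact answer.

Condition on the true location of the cheque.
If it is in any of envelopes 1, 2, 3, and 4 (prior 1/6 each): the presenter has 4 equally likely choices, so probability 1/4; weight (1/6)·(1/4) = 1/24 each.
If it is in envelope 5 (prior 1/6): the presenter opened envelope 5, so this case is ruled out; weight (1/6)·0 = 0.
If it is in envelope 6 (prior 1/6): the presenter has 5 equally likely choices, so probability 1/5; weight (1/6)·(1/5) = 1/30.
The weights sum to 1/5.
So P(the cheque in envelope 6 | the presenter opened envelope 5) = (1/30) / (1/5) = 1/6.

1/6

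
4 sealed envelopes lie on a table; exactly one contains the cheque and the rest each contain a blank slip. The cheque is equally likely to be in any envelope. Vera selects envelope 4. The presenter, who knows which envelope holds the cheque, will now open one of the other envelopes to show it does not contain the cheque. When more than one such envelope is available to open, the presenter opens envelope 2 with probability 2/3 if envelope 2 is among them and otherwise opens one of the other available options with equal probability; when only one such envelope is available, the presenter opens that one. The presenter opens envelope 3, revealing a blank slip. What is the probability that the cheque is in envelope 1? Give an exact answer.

Consider each possible location of the cheque in turn.
If it is in envelope 1 (prior 1/4): envelope 2 is available but not opened, probability 1/3; weight (1/4)·(1/3) = 1/12.
If it is in envelope 2 (prior 1/4): envelope 2 holds the prize so is unavailable; the presenter chooses uniformly among the 2 others, probability 1/2; weight (1/4)·(1/2) = 1/8.
If it is in envelope 3 (prior 1/4): the presenter opened envelope 3, so this case is ruled out; weight (1/4)·0 = 0.
If it is in envelope 4 (prior 1/4): envelope 2 is available but not opened; envelope 3 gets probability (1 − 2/3)/2 = 1/6; weight (1/4)·(1/6) = 1/24.
The weights sum to 1/4.
So P(the cheque in envelope 1 | the presenter opened envelope 3) = (1/12) / (1/4) = 1/3.

1/3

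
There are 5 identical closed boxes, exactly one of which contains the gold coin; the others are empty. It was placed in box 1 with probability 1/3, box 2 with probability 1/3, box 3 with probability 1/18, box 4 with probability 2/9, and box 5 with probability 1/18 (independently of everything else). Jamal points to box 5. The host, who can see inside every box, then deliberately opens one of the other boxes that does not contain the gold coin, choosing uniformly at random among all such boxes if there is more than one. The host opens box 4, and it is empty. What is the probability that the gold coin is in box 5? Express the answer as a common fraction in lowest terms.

Condition on the true location of the gold coin.
If it is in either of boxes 1 and 2 (prior 1/3 each): the host has 3 equally likely choices, so probability 1/3; weight (1/3)·(1/3) = 1/9 each.
If it is in box 3 (prior 1/18): the host has 3 equally likely choices, so probability 1/3; weight (1/18)·(1/3) = 1/54.
If it is in box 4 (prior 2/9): the host opened box 4, so this case is ruled out; weight (2/9)·0 = 0.
If it is in box 5 (prior 1/18): the host has 4 equally likely choices, so probability 1/4; weight (1/18)·(1/4) = 1/72.
The weights sum to 55/216.
So P(the gold coin in box 5 | the host opened box 4) = (1/72) / (55/216) = 3/55.

3/55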